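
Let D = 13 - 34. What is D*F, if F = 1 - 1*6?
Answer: 105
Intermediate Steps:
F = -5 (F = 1 - 6 = -5)
D = -21
D*F = -21*(-5) = 105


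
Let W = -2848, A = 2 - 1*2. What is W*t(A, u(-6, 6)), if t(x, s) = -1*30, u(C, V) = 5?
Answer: 85440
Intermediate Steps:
A = 0 (A = 2 - 2 = 0)
t(x, s) = -30
W*t(A, u(-6, 6)) = -2848*(-30) = 85440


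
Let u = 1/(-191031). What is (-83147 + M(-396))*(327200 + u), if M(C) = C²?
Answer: 4604706128127131/191031 ≈ 2.4105e+10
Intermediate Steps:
u = -1/191031 ≈ -5.2348e-6
(-83147 + M(-396))*(327200 + u) = (-83147 + (-396)²)*(327200 - 1/191031) = (-83147 + 156816)*(62505343199/191031) = 73669*(62505343199/191031) = 4604706128127131/191031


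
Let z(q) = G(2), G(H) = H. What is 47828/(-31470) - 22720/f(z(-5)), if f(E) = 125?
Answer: -14419538/78675 ≈ -183.28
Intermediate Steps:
z(q) = 2
47828/(-31470) - 22720/f(z(-5)) = 47828/(-31470) - 22720/125 = 47828*(-1/31470) - 22720*1/125 = -23914/15735 - 4544/25 = -14419538/78675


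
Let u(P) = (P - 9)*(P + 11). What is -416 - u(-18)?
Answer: -605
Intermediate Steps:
u(P) = (-9 + P)*(11 + P)
-416 - u(-18) = -416 - (-99 + (-18)**2 + 2*(-18)) = -416 - (-99 + 324 - 36) = -416 - 1*189 = -416 - 189 = -605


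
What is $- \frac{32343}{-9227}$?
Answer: $\frac{32343}{9227} \approx 3.5053$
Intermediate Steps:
$- \frac{32343}{-9227} = - \frac{32343 \left(-1\right)}{9227} = \left(-1\right) \left(- \frac{32343}{9227}\right) = \frac{32343}{9227}$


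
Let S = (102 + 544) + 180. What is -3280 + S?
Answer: -2454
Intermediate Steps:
S = 826 (S = 646 + 180 = 826)
-3280 + S = -3280 + 826 = -2454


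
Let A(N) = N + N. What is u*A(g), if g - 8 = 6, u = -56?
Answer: -1568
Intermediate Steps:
g = 14 (g = 8 + 6 = 14)
A(N) = 2*N
u*A(g) = -112*14 = -56*28 = -1568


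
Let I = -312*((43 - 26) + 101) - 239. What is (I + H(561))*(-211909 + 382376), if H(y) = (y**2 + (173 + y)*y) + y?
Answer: 117622400467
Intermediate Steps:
H(y) = y + y**2 + y*(173 + y) (H(y) = (y**2 + y*(173 + y)) + y = y + y**2 + y*(173 + y))
I = -37055 (I = -312*(17 + 101) - 239 = -312*118 - 239 = -36816 - 239 = -37055)
(I + H(561))*(-211909 + 382376) = (-37055 + 2*561*(87 + 561))*(-211909 + 382376) = (-37055 + 2*561*648)*170467 = (-37055 + 727056)*170467 = 690001*170467 = 117622400467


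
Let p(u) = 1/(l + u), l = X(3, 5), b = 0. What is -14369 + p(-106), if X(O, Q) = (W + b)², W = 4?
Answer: -1293211/90 ≈ -14369.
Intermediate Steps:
X(O, Q) = 16 (X(O, Q) = (4 + 0)² = 4² = 16)
l = 16
p(u) = 1/(16 + u)
-14369 + p(-106) = -14369 + 1/(16 - 106) = -14369 + 1/(-90) = -14369 - 1/90 = -1293211/90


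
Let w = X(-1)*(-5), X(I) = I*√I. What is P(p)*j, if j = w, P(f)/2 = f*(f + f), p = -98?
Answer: 192080*I ≈ 1.9208e+5*I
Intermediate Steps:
X(I) = I^(3/2)
P(f) = 4*f² (P(f) = 2*(f*(f + f)) = 2*(f*(2*f)) = 2*(2*f²) = 4*f²)
w = 5*I (w = (-1)^(3/2)*(-5) = -I*(-5) = 5*I ≈ 5.0*I)
j = 5*I ≈ 5.0*I
P(p)*j = (4*(-98)²)*(5*I) = (4*9604)*(5*I) = 38416*(5*I) = 192080*I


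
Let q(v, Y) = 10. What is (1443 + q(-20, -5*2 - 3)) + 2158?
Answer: 3611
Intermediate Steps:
(1443 + q(-20, -5*2 - 3)) + 2158 = (1443 + 10) + 2158 = 1453 + 2158 = 3611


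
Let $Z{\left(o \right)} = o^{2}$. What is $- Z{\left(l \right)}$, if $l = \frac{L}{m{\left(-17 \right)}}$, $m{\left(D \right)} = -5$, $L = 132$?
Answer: $- \frac{17424}{25} \approx -696.96$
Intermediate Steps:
$l = - \frac{132}{5}$ ($l = \frac{132}{-5} = 132 \left(- \frac{1}{5}\right) = - \frac{132}{5} \approx -26.4$)
$- Z{\left(l \right)} = - \left(- \frac{132}{5}\right)^{2} = \left(-1\right) \frac{17424}{25} = - \frac{17424}{25}$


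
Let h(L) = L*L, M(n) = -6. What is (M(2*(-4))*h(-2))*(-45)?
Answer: 1080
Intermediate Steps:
h(L) = L**2
(M(2*(-4))*h(-2))*(-45) = -6*(-2)**2*(-45) = -6*4*(-45) = -24*(-45) = 1080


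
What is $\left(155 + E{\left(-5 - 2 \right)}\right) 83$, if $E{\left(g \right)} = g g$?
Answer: $16932$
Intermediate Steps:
$E{\left(g \right)} = g^{2}$
$\left(155 + E{\left(-5 - 2 \right)}\right) 83 = \left(155 + \left(-5 - 2\right)^{2}\right) 83 = \left(155 + \left(-7\right)^{2}\right) 83 = \left(155 + 49\right) 83 = 204 \cdot 83 = 16932$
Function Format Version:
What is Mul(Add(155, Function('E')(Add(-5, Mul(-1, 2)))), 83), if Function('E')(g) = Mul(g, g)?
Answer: 16932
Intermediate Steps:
Function('E')(g) = Pow(g, 2)
Mul(Add(155, Function('E')(Add(-5, Mul(-1, 2)))), 83) = Mul(Add(155, Pow(Add(-5, Mul(-1, 2)), 2)), 83) = Mul(Add(155, Pow(Add(-5, -2), 2)), 83) = Mul(Add(155, Pow(-7, 2)), 83) = Mul(Add(155, 49), 83) = Mul(204, 83) = 16932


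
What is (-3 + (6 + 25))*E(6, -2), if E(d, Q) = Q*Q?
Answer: 112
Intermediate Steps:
E(d, Q) = Q²
(-3 + (6 + 25))*E(6, -2) = (-3 + (6 + 25))*(-2)² = (-3 + 31)*4 = 28*4 = 112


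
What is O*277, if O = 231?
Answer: 63987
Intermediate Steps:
O*277 = 231*277 = 63987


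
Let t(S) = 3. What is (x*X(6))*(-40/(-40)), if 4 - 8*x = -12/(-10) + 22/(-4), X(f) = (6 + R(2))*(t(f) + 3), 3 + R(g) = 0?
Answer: 747/40 ≈ 18.675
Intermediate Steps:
R(g) = -3 (R(g) = -3 + 0 = -3)
X(f) = 18 (X(f) = (6 - 3)*(3 + 3) = 3*6 = 18)
x = 83/80 (x = ½ - (-12/(-10) + 22/(-4))/8 = ½ - (-12*(-⅒) + 22*(-¼))/8 = ½ - (6/5 - 11/2)/8 = ½ - ⅛*(-43/10) = ½ + 43/80 = 83/80 ≈ 1.0375)
(x*X(6))*(-40/(-40)) = ((83/80)*18)*(-40/(-40)) = 747*(-40*(-1/40))/40 = (747/40)*1 = 747/40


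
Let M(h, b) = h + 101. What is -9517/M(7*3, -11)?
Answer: -9517/122 ≈ -78.008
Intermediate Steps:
M(h, b) = 101 + h
-9517/M(7*3, -11) = -9517/(101 + 7*3) = -9517/(101 + 21) = -9517/122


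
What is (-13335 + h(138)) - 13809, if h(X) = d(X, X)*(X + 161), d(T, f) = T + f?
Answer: 55380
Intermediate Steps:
h(X) = 2*X*(161 + X) (h(X) = (X + X)*(X + 161) = (2*X)*(161 + X) = 2*X*(161 + X))
(-13335 + h(138)) - 13809 = (-13335 + 2*138*(161 + 138)) - 13809 = (-13335 + 2*138*299) - 13809 = (-13335 + 82524) - 13809 = 69189 - 13809 = 55380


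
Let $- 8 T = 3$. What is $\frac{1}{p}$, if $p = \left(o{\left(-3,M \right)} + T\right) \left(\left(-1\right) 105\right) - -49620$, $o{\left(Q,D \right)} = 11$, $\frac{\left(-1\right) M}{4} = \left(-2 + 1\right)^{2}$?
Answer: $\frac{8}{388035} \approx 2.0617 \cdot 10^{-5}$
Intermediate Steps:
$M = -4$ ($M = - 4 \left(-2 + 1\right)^{2} = - 4 \left(-1\right)^{2} = \left(-4\right) 1 = -4$)
$T = - \frac{3}{8}$ ($T = \left(- \frac{1}{8}\right) 3 = - \frac{3}{8} \approx -0.375$)
$p = \frac{388035}{8}$ ($p = \left(11 - \frac{3}{8}\right) \left(\left(-1\right) 105\right) - -49620 = \frac{85}{8} \left(-105\right) + 49620 = - \frac{8925}{8} + 49620 = \frac{388035}{8} \approx 48504.0$)
$\frac{1}{p} = \frac{1}{\frac{388035}{8}} = \frac{8}{388035}$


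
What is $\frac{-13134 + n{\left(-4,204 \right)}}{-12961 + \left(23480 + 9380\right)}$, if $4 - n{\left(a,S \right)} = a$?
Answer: $- \frac{13126}{19899} \approx -0.65963$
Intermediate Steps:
$n{\left(a,S \right)} = 4 - a$
$\frac{-13134 + n{\left(-4,204 \right)}}{-12961 + \left(23480 + 9380\right)} = \frac{-13134 + \left(4 - -4\right)}{-12961 + \left(23480 + 9380\right)} = \frac{-13134 + \left(4 + 4\right)}{-12961 + 32860} = \frac{-13134 + 8}{19899} = \left(-13126\right) \frac{1}{19899} = - \frac{13126}{19899}$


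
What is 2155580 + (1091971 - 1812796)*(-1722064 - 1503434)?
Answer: 2325021751430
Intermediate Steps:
2155580 + (1091971 - 1812796)*(-1722064 - 1503434) = 2155580 - 720825*(-3225498) = 2155580 + 2325019595850 = 2325021751430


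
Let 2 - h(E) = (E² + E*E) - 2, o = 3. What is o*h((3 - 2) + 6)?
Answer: -282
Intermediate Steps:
h(E) = 4 - 2*E² (h(E) = 2 - ((E² + E*E) - 2) = 2 - ((E² + E²) - 2) = 2 - (2*E² - 2) = 2 - (-2 + 2*E²) = 2 + (2 - 2*E²) = 4 - 2*E²)
o*h((3 - 2) + 6) = 3*(4 - 2*((3 - 2) + 6)²) = 3*(4 - 2*(1 + 6)²) = 3*(4 - 2*7²) = 3*(4 - 2*49) = 3*(4 - 98) = 3*(-94) = -282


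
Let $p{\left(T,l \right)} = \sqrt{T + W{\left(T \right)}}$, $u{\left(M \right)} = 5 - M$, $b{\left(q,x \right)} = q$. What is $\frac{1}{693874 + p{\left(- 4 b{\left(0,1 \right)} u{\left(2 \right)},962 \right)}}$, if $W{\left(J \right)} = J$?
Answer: $\frac{1}{693874} \approx 1.4412 \cdot 10^{-6}$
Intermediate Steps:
$p{\left(T,l \right)} = \sqrt{2} \sqrt{T}$ ($p{\left(T,l \right)} = \sqrt{T + T} = \sqrt{2 T} = \sqrt{2} \sqrt{T}$)
$\frac{1}{693874 + p{\left(- 4 b{\left(0,1 \right)} u{\left(2 \right)},962 \right)}} = \frac{1}{693874 + \sqrt{2} \sqrt{\left(-4\right) 0 \left(5 - 2\right)}} = \frac{1}{693874 + \sqrt{2} \sqrt{0 \left(5 - 2\right)}} = \frac{1}{693874 + \sqrt{2} \sqrt{0 \cdot 3}} = \frac{1}{693874 + \sqrt{2} \sqrt{0}} = \frac{1}{693874 + \sqrt{2} \cdot 0} = \frac{1}{693874 + 0} = \frac{1}{693874}$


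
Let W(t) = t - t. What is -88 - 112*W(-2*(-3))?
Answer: -88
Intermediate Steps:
W(t) = 0
-88 - 112*W(-2*(-3)) = -88 - 112*0 = -88 + 0 = -88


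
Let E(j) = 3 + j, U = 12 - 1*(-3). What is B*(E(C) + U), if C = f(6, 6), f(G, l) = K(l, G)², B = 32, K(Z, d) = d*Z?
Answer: 42048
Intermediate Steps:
K(Z, d) = Z*d
U = 15 (U = 12 + 3 = 15)
f(G, l) = G²*l² (f(G, l) = (l*G)² = (G*l)² = G²*l²)
C = 1296 (C = 6²*6² = 36*36 = 1296)
B*(E(C) + U) = 32*((3 + 1296) + 15) = 32*(1299 + 15) = 32*1314 = 42048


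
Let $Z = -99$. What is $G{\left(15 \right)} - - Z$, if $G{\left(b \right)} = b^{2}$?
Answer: $126$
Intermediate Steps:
$G{\left(15 \right)} - - Z = 15^{2} - \left(-1\right) \left(-99\right) = 225 - 99 = 126$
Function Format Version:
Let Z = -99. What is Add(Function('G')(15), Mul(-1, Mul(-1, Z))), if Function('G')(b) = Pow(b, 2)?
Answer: 126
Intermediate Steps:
Add(Function('G')(15), Mul(-1, Mul(-1, Z))) = Add(Pow(15, 2), Mul(-1, Mul(-1, -99))) = Add(225, Mul(-1, 99)) = Add(225, -99) = 126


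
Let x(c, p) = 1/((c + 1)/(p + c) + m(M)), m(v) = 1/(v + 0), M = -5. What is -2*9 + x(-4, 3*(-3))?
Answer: 29/2 ≈ 14.500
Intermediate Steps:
m(v) = 1/v
x(c, p) = 1/(-⅕ + (1 + c)/(c + p)) (x(c, p) = 1/((c + 1)/(p + c) + 1/(-5)) = 1/((1 + c)/(c + p) - ⅕) = 1/(-⅕ + (1 + c)/(c + p)))
-2*9 + x(-4, 3*(-3)) = -2*9 + 5*(-4 + 3*(-3))/(5 - 3*(-3) + 4*(-4)) = -18 + 5*(-4 - 9)/(5 - 1*(-9) - 16) = -18 + 5*(-13)/(5 + 9 - 16) = -18 + 5*(-13)/(-2) = -18 + 5*(-½)*(-13) = -18 + 65/2 = 29/2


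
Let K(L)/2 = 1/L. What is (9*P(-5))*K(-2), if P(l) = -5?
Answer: 45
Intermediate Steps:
K(L) = 2/L (K(L) = 2*(1/L) = 2/L)
(9*P(-5))*K(-2) = (9*(-5))*(2/(-2)) = -90*(-1)/2 = -45*(-1) = 45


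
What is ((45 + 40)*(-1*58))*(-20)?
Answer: 98600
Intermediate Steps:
((45 + 40)*(-1*58))*(-20) = (85*(-58))*(-20) = -4930*(-20) = 98600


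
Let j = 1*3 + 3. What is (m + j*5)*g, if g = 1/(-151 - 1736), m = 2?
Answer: -32/1887 ≈ -0.016958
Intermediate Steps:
j = 6 (j = 3 + 3 = 6)
g = -1/1887 (g = 1/(-1887) = -1/1887 ≈ -0.00052994)
(m + j*5)*g = (2 + 6*5)*(-1/1887) = (2 + 30)*(-1/1887) = 32*(-1/1887) = -32/1887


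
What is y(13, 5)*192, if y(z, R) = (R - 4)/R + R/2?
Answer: 2592/5 ≈ 518.40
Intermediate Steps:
y(z, R) = R/2 + (-4 + R)/R (y(z, R) = (-4 + R)/R + R*(1/2) = (-4 + R)/R + R/2 = R/2 + (-4 + R)/R)
y(13, 5)*192 = (1 + (1/2)*5 - 4/5)*192 = (1 + 5/2 - 4*1/5)*192 = (1 + 5/2 - 4/5)*192 = (27/10)*192 = 2592/5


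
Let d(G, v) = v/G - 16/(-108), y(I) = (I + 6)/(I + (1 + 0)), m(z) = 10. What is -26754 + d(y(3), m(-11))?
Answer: -722234/27 ≈ -26749.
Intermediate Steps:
y(I) = (6 + I)/(1 + I) (y(I) = (6 + I)/(I + 1) = (6 + I)/(1 + I))
d(G, v) = 4/27 + v/G (d(G, v) = v/G - 16*(-1/108) = v/G + 4/27 = 4/27 + v/G)
-26754 + d(y(3), m(-11)) = -26754 + (4/27 + 10/(((6 + 3)/(1 + 3)))) = -26754 + (4/27 + 10/((9/4))) = -26754 + (4/27 + 10/(((1/4)*9))) = -26754 + (4/27 + 10/(9/4)) = -26754 + (4/27 + 10*(4/9)) = -26754 + (4/27 + 40/9) = -26754 + 124/27 = -722234/27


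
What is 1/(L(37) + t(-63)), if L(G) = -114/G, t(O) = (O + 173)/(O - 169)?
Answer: -4292/15259 ≈ -0.28128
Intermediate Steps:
t(O) = (173 + O)/(-169 + O)
1/(L(37) + t(-63)) = 1/(-114/37 + (173 - 63)/(-169 - 63)) = 1/(-114*1/37 + 110/(-232)) = 1/(-114/37 - 1/232*110) = 1/(-114/37 - 55/116) = 1/(-15259/4292) = -4292/15259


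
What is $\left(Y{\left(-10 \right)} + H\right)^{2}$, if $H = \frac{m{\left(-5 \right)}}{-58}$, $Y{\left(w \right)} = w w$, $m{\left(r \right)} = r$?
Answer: $\frac{33698025}{3364} \approx 10017.0$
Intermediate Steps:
$Y{\left(w \right)} = w^{2}$
$H = \frac{5}{58}$ ($H = - \frac{5}{-58} = \left(-5\right) \left(- \frac{1}{58}\right) = \frac{5}{58} \approx 0.086207$)
$\left(Y{\left(-10 \right)} + H\right)^{2} = \left(\left(-10\right)^{2} + \frac{5}{58}\right)^{2} = \left(100 + \frac{5}{58}\right)^{2} = \left(\frac{5805}{58}\right)^{2} = \frac{33698025}{3364}$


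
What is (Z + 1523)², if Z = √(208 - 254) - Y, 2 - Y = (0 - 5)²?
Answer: (1546 + I*√46)² ≈ 2.3901e+6 + 2.097e+4*I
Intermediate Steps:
Y = -23 (Y = 2 - (0 - 5)² = 2 - 1*(-5)² = 2 - 1*25 = 2 - 25 = -23)
Z = 23 + I*√46 (Z = √(208 - 254) - 1*(-23) = √(-46) + 23 = I*√46 + 23 = 23 + I*√46 ≈ 23.0 + 6.7823*I)
(Z + 1523)² = ((23 + I*√46) + 1523)² = (1546 + I*√46)²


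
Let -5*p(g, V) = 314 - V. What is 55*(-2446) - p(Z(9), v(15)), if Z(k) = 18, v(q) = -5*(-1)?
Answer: -672341/5 ≈ -1.3447e+5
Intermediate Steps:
v(q) = 5
p(g, V) = -314/5 + V/5 (p(g, V) = -(314 - V)/5 = -314/5 + V/5)
55*(-2446) - p(Z(9), v(15)) = 55*(-2446) - (-314/5 + (⅕)*5) = -134530 - (-314/5 + 1) = -134530 - 1*(-309/5) = -134530 + 309/5 = -672341/5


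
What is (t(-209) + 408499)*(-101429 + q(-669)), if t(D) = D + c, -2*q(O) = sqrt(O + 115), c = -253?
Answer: -41386784873 - 408037*I*sqrt(554)/2 ≈ -4.1387e+10 - 4.802e+6*I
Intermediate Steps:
q(O) = -sqrt(115 + O)/2 (q(O) = -sqrt(O + 115)/2 = -sqrt(115 + O)/2)
t(D) = -253 + D (t(D) = D - 253 = -253 + D)
(t(-209) + 408499)*(-101429 + q(-669)) = ((-253 - 209) + 408499)*(-101429 - sqrt(115 - 669)/2) = (-462 + 408499)*(-101429 - I*sqrt(554)/2) = 408037*(-101429 - I*sqrt(554)/2) = -41386784873 - 408037*I*sqrt(554)/2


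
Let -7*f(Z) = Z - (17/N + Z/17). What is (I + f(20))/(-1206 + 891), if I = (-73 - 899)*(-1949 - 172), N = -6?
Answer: -1471988759/224910 ≈ -6544.8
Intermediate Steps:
f(Z) = -17/42 - 16*Z/119 (f(Z) = -(Z - (17/(-6) + Z/17))/7 = -(Z - (17*(-⅙) + Z*(1/17)))/7 = -(Z - (-17/6 + Z/17))/7 = -(Z + (17/6 - Z/17))/7 = -(17/6 + 16*Z/17)/7 = -17/42 - 16*Z/119)
I = 2061612 (I = -972*(-2121) = 2061612)
(I + f(20))/(-1206 + 891) = (2061612 + (-17/42 - 16/119*20))/(-1206 + 891) = (2061612 + (-17/42 - 320/119))/(-315) = (2061612 - 2209/714)*(-1/315) = (1471988759/714)*(-1/315) = -1471988759/224910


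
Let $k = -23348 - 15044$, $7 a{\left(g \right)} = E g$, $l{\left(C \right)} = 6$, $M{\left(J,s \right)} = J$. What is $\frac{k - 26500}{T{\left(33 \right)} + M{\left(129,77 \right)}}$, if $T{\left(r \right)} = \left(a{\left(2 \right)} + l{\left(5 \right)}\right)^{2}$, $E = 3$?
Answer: $- \frac{3179708}{8625} \approx -368.66$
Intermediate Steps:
$a{\left(g \right)} = \frac{3 g}{7}$
$T{\left(r \right)} = \frac{2304}{49}$ ($T{\left(r \right)} = \left(\frac{3}{7} \cdot 2 + 6\right)^{2} = \left(\frac{6}{7} + 6\right)^{2} = \left(\frac{48}{7}\right)^{2} = \frac{2304}{49}$)
$k = -38392$ ($k = -23348 - 15044 = -38392$)
$\frac{k - 26500}{T{\left(33 \right)} + M{\left(129,77 \right)}} = \frac{-38392 - 26500}{\frac{2304}{49} + 129} = - \frac{64892}{\frac{8625}{49}} = \left(-64892\right) \frac{49}{8625} = - \frac{3179708}{8625}$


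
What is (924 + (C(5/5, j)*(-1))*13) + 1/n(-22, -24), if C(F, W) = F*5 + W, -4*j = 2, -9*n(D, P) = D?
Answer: 9525/11 ≈ 865.91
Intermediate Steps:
n(D, P) = -D/9
j = -½ (j = -¼*2 = -½ ≈ -0.50000)
C(F, W) = W + 5*F (C(F, W) = 5*F + W = W + 5*F)
(924 + (C(5/5, j)*(-1))*13) + 1/n(-22, -24) = (924 + ((-½ + 5*(5/5))*(-1))*13) + 1/(-⅑*(-22)) = (924 + ((-½ + 5*(5*(⅕)))*(-1))*13) + 1/(22/9) = (924 + ((-½ + 5*1)*(-1))*13) + 9/22 = (924 + ((-½ + 5)*(-1))*13) + 9/22 = (924 + ((9/2)*(-1))*13) + 9/22 = (924 - 9/2*13) + 9/22 = (924 - 117/2) + 9/22 = 1731/2 + 9/22 = 9525/11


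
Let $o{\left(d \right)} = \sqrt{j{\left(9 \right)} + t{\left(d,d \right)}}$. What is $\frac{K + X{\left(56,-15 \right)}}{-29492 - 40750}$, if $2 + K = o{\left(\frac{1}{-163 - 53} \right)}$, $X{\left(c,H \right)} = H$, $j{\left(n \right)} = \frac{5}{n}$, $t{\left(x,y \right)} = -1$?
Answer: $\frac{17}{70242} - \frac{i}{105363} \approx 0.00024202 - 9.491 \cdot 10^{-6} i$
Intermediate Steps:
$o{\left(d \right)} = \frac{2 i}{3}$ ($o{\left(d \right)} = \sqrt{\frac{5}{9} - 1} = \sqrt{- \frac{4}{9}} = \frac{2 i}{3}$)
$K = -2 + \frac{2 i}{3} \approx -2.0 + 0.66667 i$
$\frac{K + X{\left(56,-15 \right)}}{-29492 - 40750} = \frac{\left(-2 + \frac{2 i}{3}\right) - 15}{-29492 - 40750} = \frac{-17 + \frac{2 i}{3}}{-70242} = \left(-17 + \frac{2 i}{3}\right) \left(- \frac{1}{70242}\right) = \frac{17}{70242} - \frac{i}{105363}$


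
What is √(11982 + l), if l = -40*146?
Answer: √6142 ≈ 78.371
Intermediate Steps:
l = -5840
√(11982 + l) = √(11982 - 5840) = √6142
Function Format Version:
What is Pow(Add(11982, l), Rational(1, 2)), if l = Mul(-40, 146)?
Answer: Pow(6142, Rational(1, 2)) ≈ 78.371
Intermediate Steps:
l = -5840
Pow(Add(11982, l), Rational(1, 2)) = Pow(Add(11982, -5840), Rational(1, 2)) = Pow(6142, Rational(1, 2))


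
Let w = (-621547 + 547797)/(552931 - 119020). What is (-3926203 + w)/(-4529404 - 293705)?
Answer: 1703622743683/2092800049299 ≈ 0.81404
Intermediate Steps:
w = -73750/433911 ≈ -0.16997
(-3926203 + w)/(-4529404 - 293705) = (-3926203 - 73750/433911)/(-4529404 - 293705) = -1703622743683/433911/(-4823109) = -1703622743683/433911*(-1/4823109) = 1703622743683/2092800049299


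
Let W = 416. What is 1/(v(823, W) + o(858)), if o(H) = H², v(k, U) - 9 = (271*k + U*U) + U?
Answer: 1/1132678 ≈ 8.8286e-7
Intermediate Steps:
v(k, U) = 9 + U + U² + 271*k (v(k, U) = 9 + ((271*k + U*U) + U) = 9 + ((271*k + U²) + U) = 9 + ((U² + 271*k) + U) = 9 + (U + U² + 271*k) = 9 + U + U² + 271*k)
1/(v(823, W) + o(858)) = 1/((9 + 416 + 416² + 271*823) + 858²) = 1/((9 + 416 + 173056 + 223033) + 736164) = 1/(396514 + 736164) = 1/1132678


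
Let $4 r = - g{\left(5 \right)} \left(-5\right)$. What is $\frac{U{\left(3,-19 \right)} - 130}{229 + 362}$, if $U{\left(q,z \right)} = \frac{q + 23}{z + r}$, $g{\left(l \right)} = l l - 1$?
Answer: $- \frac{468}{2167} \approx -0.21597$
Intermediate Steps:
$g{\left(l \right)} = -1 + l^{2}$ ($g{\left(l \right)} = l^{2} - 1 = -1 + l^{2}$)
$r = 30$ ($r = \frac{- (-1 + 5^{2}) \left(-5\right)}{4} = \frac{- (-1 + 25) \left(-5\right)}{4} = \frac{\left(-1\right) 24 \left(-5\right)}{4} = \frac{\left(-24\right) \left(-5\right)}{4} = \frac{1}{4} \cdot 120 = 30$)
$U{\left(q,z \right)} = \frac{23 + q}{30 + z}$ ($U{\left(q,z \right)} = \frac{q + 23}{z + 30} = \frac{23 + q}{30 + z}$)
$\frac{U{\left(3,-19 \right)} - 130}{229 + 362} = \frac{\frac{23 + 3}{30 - 19} - 130}{229 + 362} = \frac{\frac{1}{11} \cdot 26 - 130}{591} = \left(\frac{1}{11} \cdot 26 - 130\right) \frac{1}{591} = \left(\frac{26}{11} - 130\right) \frac{1}{591} = \left(- \frac{1404}{11}\right) \frac{1}{591} = - \frac{468}{2167}$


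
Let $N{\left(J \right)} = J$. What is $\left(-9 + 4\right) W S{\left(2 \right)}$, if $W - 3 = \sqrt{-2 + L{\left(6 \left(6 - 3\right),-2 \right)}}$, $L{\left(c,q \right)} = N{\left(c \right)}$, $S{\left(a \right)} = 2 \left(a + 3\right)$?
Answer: $-350$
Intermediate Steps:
$S{\left(a \right)} = 6 + 2 a$ ($S{\left(a \right)} = 2 \left(3 + a\right) = 6 + 2 a$)
$L{\left(c,q \right)} = c$
$W = 7$ ($W = 3 + \sqrt{-2 + 6 \left(6 - 3\right)} = 3 + \sqrt{-2 + 6 \cdot 3} = 3 + \sqrt{-2 + 18} = 3 + \sqrt{16} = 3 + 4 = 7$)
$\left(-9 + 4\right) W S{\left(2 \right)} = \left(-9 + 4\right) 7 \left(6 + 2 \cdot 2\right) = \left(-5\right) 7 \left(6 + 4\right) = \left(-35\right) 10 = -350$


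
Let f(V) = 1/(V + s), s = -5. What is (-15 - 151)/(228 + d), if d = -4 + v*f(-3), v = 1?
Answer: -1328/1791 ≈ -0.74149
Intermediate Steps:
f(V) = 1/(-5 + V) (f(V) = 1/(V - 5) = 1/(-5 + V))
d = -33/8 (d = -4 + 1/(-5 - 3) = -4 + 1/(-8) = -4 + 1*(-⅛) = -4 - ⅛ = -33/8 ≈ -4.1250)
(-15 - 151)/(228 + d) = (-15 - 151)/(228 - 33/8) = -166/1791/8 = -166*8/1791 = -1328/1791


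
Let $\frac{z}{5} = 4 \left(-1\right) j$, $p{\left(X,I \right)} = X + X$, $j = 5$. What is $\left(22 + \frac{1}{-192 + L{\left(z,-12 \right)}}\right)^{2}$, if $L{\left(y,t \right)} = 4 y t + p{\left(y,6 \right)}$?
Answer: $\frac{9404538529}{19430464} \approx 484.01$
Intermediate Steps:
$p{\left(X,I \right)} = 2 X$
$z = -100$ ($z = 5 \cdot 4 \left(-1\right) 5 = 5 \left(\left(-4\right) 5\right) = 5 \left(-20\right) = -100$)
$L{\left(y,t \right)} = 2 y + 4 t y$ ($L{\left(y,t \right)} = 4 y t + 2 y = 4 t y + 2 y = 2 y + 4 t y$)
$\left(22 + \frac{1}{-192 + L{\left(z,-12 \right)}}\right)^{2} = \left(22 + \frac{1}{-192 + 2 \left(-100\right) \left(1 + 2 \left(-12\right)\right)}\right)^{2} = \left(22 + \frac{1}{-192 + 2 \left(-100\right) \left(1 - 24\right)}\right)^{2} = \left(22 + \frac{1}{-192 + 2 \left(-100\right) \left(-23\right)}\right)^{2} = \left(22 + \frac{1}{-192 + 4600}\right)^{2} = \left(22 + \frac{1}{4408}\right)^{2} = \left(\frac{96977}{4408}\right)^{2} = \frac{9404538529}{19430464}$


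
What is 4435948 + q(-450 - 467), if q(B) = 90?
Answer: 4436038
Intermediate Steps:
4435948 + q(-450 - 467) = 4435948 + 90 = 4436038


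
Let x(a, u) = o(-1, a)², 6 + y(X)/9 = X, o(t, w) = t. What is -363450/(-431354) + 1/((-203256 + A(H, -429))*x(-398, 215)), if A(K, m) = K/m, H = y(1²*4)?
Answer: 5281915681639/6268781842554 ≈ 0.84257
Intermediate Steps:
y(X) = -54 + 9*X
H = -18 (H = -54 + 9*(1²*4) = -54 + 9*(1*4) = -54 + 9*4 = -54 + 36 = -18)
x(a, u) = 1 (x(a, u) = (-1)² = 1)
-363450/(-431354) + 1/((-203256 + A(H, -429))*x(-398, 215)) = -363450/(-431354) + 1/(-203256 - 18/(-429)*1) = -363450*(-1/431354) + 1/(-203256 - 18*(-1/429)) = 181725/215677 + 1/(-203256 + 6/143) = 181725/215677 + 1/(-29065602/143) = 181725/215677 - 143/29065602*1 = 181725/215677 - 143/29065602 = 5281915681639/6268781842554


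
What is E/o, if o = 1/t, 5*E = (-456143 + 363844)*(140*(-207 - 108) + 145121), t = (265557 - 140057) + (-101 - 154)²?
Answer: -355296251016295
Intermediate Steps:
t = 190525 (t = 125500 + (-255)² = 125500 + 65025 = 190525)
E = -9324137279/5 (E = ((-456143 + 363844)*(140*(-207 - 108) + 145121))/5 = (-92299*(140*(-315) + 145121))/5 = (-92299*(-44100 + 145121))/5 = (-92299*101021)/5 = (⅕)*(-9324137279) = -9324137279/5 ≈ -1.8648e+9)
o = 1/190525 ≈ 5.2487e-6
E/o = -9324137279/(5*1/190525) = -9324137279/5*190525 = -355296251016295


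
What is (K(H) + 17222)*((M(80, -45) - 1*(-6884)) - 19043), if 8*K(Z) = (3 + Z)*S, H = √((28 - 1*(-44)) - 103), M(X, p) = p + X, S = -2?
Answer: -208790435 + 3031*I*√31 ≈ -2.0879e+8 + 16876.0*I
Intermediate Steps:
M(X, p) = X + p
H = I*√31 (H = √((28 + 44) - 103) = √(72 - 103) = √(-31) = I*√31 ≈ 5.5678*I)
K(Z) = -¾ - Z/4 (K(Z) = ((3 + Z)*(-2))/8 = (-6 - 2*Z)/8 = -¾ - Z/4)
(K(H) + 17222)*((M(80, -45) - 1*(-6884)) - 19043) = ((-¾ - I*√31/4) + 17222)*(((80 - 45) - 1*(-6884)) - 19043) = ((-¾ - I*√31/4) + 17222)*((35 + 6884) - 19043) = (68885/4 - I*√31/4)*(6919 - 19043) = (68885/4 - I*√31/4)*(-12124) = -208790435 + 3031*I*√31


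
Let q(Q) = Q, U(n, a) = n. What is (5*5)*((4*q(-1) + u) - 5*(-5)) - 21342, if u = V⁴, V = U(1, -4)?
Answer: -20792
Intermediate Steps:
V = 1
u = 1 (u = 1⁴ = 1)
(5*5)*((4*q(-1) + u) - 5*(-5)) - 21342 = (5*5)*((4*(-1) + 1) - 5*(-5)) - 21342 = 25*((-4 + 1) + 25) - 21342 = 25*(-3 + 25) - 21342 = 25*22 - 21342 = 550 - 21342 = -20792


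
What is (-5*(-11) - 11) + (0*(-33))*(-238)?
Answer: 44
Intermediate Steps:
(-5*(-11) - 11) + (0*(-33))*(-238) = (55 - 11) + 0*(-238) = 44 + 0 = 44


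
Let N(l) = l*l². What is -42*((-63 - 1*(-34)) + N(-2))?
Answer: 1554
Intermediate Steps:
N(l) = l³
-42*((-63 - 1*(-34)) + N(-2)) = -42*((-63 - 1*(-34)) + (-2)³) = -42*((-63 + 34) - 8) = -42*(-29 - 8) = -42*(-37) = 1554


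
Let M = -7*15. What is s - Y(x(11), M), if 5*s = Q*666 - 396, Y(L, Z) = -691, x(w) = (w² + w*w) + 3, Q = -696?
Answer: -460477/5 ≈ -92095.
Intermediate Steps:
x(w) = 3 + 2*w² (x(w) = (w² + w²) + 3 = 2*w² + 3 = 3 + 2*w²)
M = -105
s = -463932/5 (s = (-696*666 - 396)/5 = (-463536 - 396)/5 = (⅕)*(-463932) = -463932/5 ≈ -92786.)
s - Y(x(11), M) = -463932/5 - 1*(-691) = -463932/5 + 691 = -460477/5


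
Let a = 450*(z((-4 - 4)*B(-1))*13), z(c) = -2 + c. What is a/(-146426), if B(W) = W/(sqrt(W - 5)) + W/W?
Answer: 29250/73213 + 3900*I*sqrt(6)/73213 ≈ 0.39952 + 0.13048*I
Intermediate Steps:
B(W) = 1 + W/sqrt(-5 + W) (B(W) = W/(sqrt(-5 + W)) + 1 = W/sqrt(-5 + W) + 1 = 1 + W/sqrt(-5 + W))
a = -58500 - 7800*I*sqrt(6) (a = 450*((-2 + (-4 - 4)*(1 - 1/sqrt(-5 - 1)))*13) = 450*((-2 - 8*(1 - 1/sqrt(-6)))*13) = 450*((-2 - 8*(1 - (-1)*I*sqrt(6)/6))*13) = 450*((-2 - 8*(1 + I*sqrt(6)/6))*13) = 450*((-2 + (-8 - 4*I*sqrt(6)/3))*13) = 450*((-10 - 4*I*sqrt(6)/3)*13) = 450*(-130 - 52*I*sqrt(6)/3) = -58500 - 7800*I*sqrt(6) ≈ -58500.0 - 19106.0*I)
a/(-146426) = (-58500 - 7800*I*sqrt(6))/(-146426) = (-58500 - 7800*I*sqrt(6))*(-1/146426) = 29250/73213 + 3900*I*sqrt(6)/73213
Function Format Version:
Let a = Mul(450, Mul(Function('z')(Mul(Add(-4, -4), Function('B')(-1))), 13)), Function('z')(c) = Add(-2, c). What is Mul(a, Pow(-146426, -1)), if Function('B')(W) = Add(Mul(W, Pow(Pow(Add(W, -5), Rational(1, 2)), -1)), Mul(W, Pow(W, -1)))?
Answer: Add(Rational(29250, 73213), Mul(Rational(3900, 73213), I, Pow(6, Rational(1, 2)))) ≈ Add(0.39952, Mul(0.13048, I))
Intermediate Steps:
Function('B')(W) = Add(1, Mul(W, Pow(Add(-5, W), Rational(-1, 2)))) (Function('B')(W) = Add(Mul(W, Pow(Pow(Add(-5, W), Rational(1, 2)), -1)), 1) = Add(Mul(W, Pow(Add(-5, W), Rational(-1, 2))), 1) = Add(1, Mul(W, Pow(Add(-5, W), Rational(-1, 2)))))
a = Add(-58500, Mul(-7800, I, Pow(6, Rational(1, 2)))) (a = Mul(450, Mul(Add(-2, Mul(Add(-4, -4), Add(1, Mul(-1, Pow(Add(-5, -1), Rational(-1, 2)))))), 13)) = Mul(450, Mul(Add(-2, Mul(-8, Add(1, Mul(-1, Pow(-6, Rational(-1, 2)))))), 13)) = Mul(450, Mul(Add(-2, Mul(-8, Add(1, Mul(-1, Mul(Rational(-1, 6), I, Pow(6, Rational(1, 2))))))), 13)) = Mul(450, Mul(Add(-2, Mul(-8, Add(1, Mul(Rational(1, 6), I, Pow(6, Rational(1, 2)))))), 13)) = Mul(450, Mul(Add(-2, Add(-8, Mul(Rational(-4, 3), I, Pow(6, Rational(1, 2))))), 13)) = Mul(450, Mul(Add(-10, Mul(Rational(-4, 3), I, Pow(6, Rational(1, 2)))), 13)) = Mul(450, Add(-130, Mul(Rational(-52, 3), I, Pow(6, Rational(1, 2))))) = Add(-58500, Mul(-7800, I, Pow(6, Rational(1, 2)))) ≈ Add(-58500., Mul(-19106., I)))
Mul(a, Pow(-146426, -1)) = Mul(Add(-58500, Mul(-7800, I, Pow(6, Rational(1, 2)))), Pow(-146426, -1)) = Mul(Add(-58500, Mul(-7800, I, Pow(6, Rational(1, 2)))), Rational(-1, 146426)) = Add(Rational(29250, 73213), Mul(Rational(3900, 73213), I, Pow(6, Rational(1, 2))))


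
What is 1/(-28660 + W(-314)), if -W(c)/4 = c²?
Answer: -1/423044 ≈ -2.3638e-6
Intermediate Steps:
W(c) = -4*c²
1/(-28660 + W(-314)) = 1/(-28660 - 4*(-314)²) = 1/(-28660 - 4*98596) = 1/(-28660 - 394384) = 1/(-423044) = -1/423044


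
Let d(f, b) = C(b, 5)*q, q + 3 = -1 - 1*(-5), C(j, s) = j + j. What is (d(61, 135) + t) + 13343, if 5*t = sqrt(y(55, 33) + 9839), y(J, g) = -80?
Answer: 13613 + sqrt(9759)/5 ≈ 13633.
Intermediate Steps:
C(j, s) = 2*j
q = 1 (q = -3 + (-1 - 1*(-5)) = -3 + (-1 + 5) = -3 + 4 = 1)
d(f, b) = 2*b (d(f, b) = (2*b)*1 = 2*b)
t = sqrt(9759)/5 (t = sqrt(-80 + 9839)/5 = sqrt(9759)/5 ≈ 19.758)
(d(61, 135) + t) + 13343 = (2*135 + sqrt(9759)/5) + 13343 = (270 + sqrt(9759)/5) + 13343 = 13613 + sqrt(9759)/5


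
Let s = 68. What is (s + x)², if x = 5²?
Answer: 8649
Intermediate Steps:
x = 25
(s + x)² = (68 + 25)² = 93² = 8649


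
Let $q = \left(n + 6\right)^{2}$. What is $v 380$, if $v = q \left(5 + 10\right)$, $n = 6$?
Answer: $820800$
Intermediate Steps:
$q = 144$ ($q = \left(6 + 6\right)^{2} = 12^{2} = 144$)
$v = 2160$ ($v = 144 \left(5 + 10\right) = 144 \cdot 15 = 2160$)
$v 380 = 2160 \cdot 380 = 820800$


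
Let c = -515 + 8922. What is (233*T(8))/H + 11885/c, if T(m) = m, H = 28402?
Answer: 176614209/119387807 ≈ 1.4793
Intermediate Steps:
c = 8407
(233*T(8))/H + 11885/c = (233*8)/28402 + 11885/8407 = 1864*(1/28402) + 11885*(1/8407) = 932/14201 + 11885/8407 = 176614209/119387807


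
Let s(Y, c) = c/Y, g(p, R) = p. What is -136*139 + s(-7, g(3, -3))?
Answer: -132331/7 ≈ -18904.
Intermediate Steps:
-136*139 + s(-7, g(3, -3)) = -136*139 + 3/(-7) = -18904 + 3*(-1/7) = -18904 - 3/7 = -132331/7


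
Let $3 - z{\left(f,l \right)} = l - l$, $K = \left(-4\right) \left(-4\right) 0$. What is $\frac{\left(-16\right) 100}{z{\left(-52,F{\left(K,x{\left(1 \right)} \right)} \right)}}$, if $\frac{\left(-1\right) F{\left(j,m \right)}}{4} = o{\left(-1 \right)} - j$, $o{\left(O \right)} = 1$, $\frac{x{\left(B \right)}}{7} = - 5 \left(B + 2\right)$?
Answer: $- \frac{1600}{3} \approx -533.33$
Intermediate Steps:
$x{\left(B \right)} = -70 - 35 B$ ($x{\left(B \right)} = 7 \left(- 5 \left(B + 2\right)\right) = 7 \left(- 5 \left(2 + B\right)\right) = 7 \left(-10 - 5 B\right) = -70 - 35 B$)
$K = 0$ ($K = 16 \cdot 0 = 0$)
$F{\left(j,m \right)} = -4 + 4 j$ ($F{\left(j,m \right)} = - 4 \left(1 - j\right) = -4 + 4 j$)
$z{\left(f,l \right)} = 3$ ($z{\left(f,l \right)} = 3 - \left(l - l\right) = 3 - 0 = 3 + 0 = 3$)
$\frac{\left(-16\right) 100}{z{\left(-52,F{\left(K,x{\left(1 \right)} \right)} \right)}} = \frac{\left(-16\right) 100}{3} = \left(-1600\right) \frac{1}{3} = - \frac{1600}{3}$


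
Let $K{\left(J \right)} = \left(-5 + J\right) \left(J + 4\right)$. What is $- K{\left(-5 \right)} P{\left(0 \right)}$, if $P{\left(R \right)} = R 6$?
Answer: $0$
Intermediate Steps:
$K{\left(J \right)} = \left(-5 + J\right) \left(4 + J\right)$
$P{\left(R \right)} = 6 R$
$- K{\left(-5 \right)} P{\left(0 \right)} = - (-20 + \left(-5\right)^{2} - -5) 6 \cdot 0 = - (-20 + 25 + 5) 0 = \left(-1\right) 10 \cdot 0 = \left(-10\right) 0 = 0$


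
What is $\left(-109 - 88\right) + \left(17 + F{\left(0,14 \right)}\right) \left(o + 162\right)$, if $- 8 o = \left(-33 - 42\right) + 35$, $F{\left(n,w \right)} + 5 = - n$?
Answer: $1807$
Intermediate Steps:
$F{\left(n,w \right)} = -5 - n$
$o = 5$ ($o = - \frac{\left(-33 - 42\right) + 35}{8} = - \frac{-75 + 35}{8} = \left(- \frac{1}{8}\right) \left(-40\right) = 5$)
$\left(-109 - 88\right) + \left(17 + F{\left(0,14 \right)}\right) \left(o + 162\right) = \left(-109 - 88\right) + \left(17 - 5\right) \left(5 + 162\right) = -197 + \left(17 + \left(-5 + 0\right)\right) 167 = -197 + \left(17 - 5\right) 167 = -197 + 12 \cdot 167 = -197 + 2004 = 1807$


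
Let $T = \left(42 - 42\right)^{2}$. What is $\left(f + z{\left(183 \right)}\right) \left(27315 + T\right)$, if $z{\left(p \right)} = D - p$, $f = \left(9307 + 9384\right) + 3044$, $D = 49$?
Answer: $590031315$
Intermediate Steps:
$f = 21735$ ($f = 18691 + 3044 = 21735$)
$T = 0$ ($T = 0^{2} = 0$)
$z{\left(p \right)} = 49 - p$
$\left(f + z{\left(183 \right)}\right) \left(27315 + T\right) = \left(21735 + \left(49 - 183\right)\right) \left(27315 + 0\right) = \left(21735 + \left(49 - 183\right)\right) 27315 = \left(21735 - 134\right) 27315 = 21601 \cdot 27315 = 590031315$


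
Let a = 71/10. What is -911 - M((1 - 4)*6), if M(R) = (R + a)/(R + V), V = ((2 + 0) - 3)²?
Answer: -154979/170 ≈ -911.64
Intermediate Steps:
V = 1 (V = (2 - 3)² = (-1)² = 1)
a = 71/10 (a = 71*(⅒) = 71/10 ≈ 7.1000)
M(R) = (71/10 + R)/(1 + R) (M(R) = (R + 71/10)/(R + 1) = (71/10 + R)/(1 + R))
-911 - M((1 - 4)*6) = -911 - (71/10 + (1 - 4)*6)/(1 + (1 - 4)*6) = -911 - (71/10 - 3*6)/(1 - 3*6) = -911 - (71/10 - 18)/(1 - 18) = -911 - (-109)/((-17)*10) = -911 - (-1)*(-109)/(17*10) = -911 - 1*109/170 = -911 - 109/170 = -154979/170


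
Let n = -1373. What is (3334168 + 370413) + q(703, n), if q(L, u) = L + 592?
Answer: 3705876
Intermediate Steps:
q(L, u) = 592 + L
(3334168 + 370413) + q(703, n) = (3334168 + 370413) + (592 + 703) = 3704581 + 1295 = 3705876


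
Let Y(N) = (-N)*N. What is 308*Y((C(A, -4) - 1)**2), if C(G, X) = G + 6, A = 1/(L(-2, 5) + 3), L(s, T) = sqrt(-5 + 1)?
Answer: -6551288128/28561 + 774090240*I/28561 ≈ -2.2938e+5 + 27103.0*I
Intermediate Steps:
L(s, T) = 2*I (L(s, T) = sqrt(-4) = 2*I)
A = (3 - 2*I)/13 (A = 1/(2*I + 3) = 1/(3 + 2*I) = (3 - 2*I)/13 ≈ 0.23077 - 0.15385*I)
C(G, X) = 6 + G
Y(N) = -N**2
308*Y((C(A, -4) - 1)**2) = 308*(-(((6 + (3/13 - 2*I/13)) - 1)**2)**2) = 308*(-(((81/13 - 2*I/13) - 1)**2)**2) = 308*(-((68/13 - 2*I/13)**2)**2) = 308*(-(68/13 - 2*I/13)**4) = -308*(68/13 - 2*I/13)**4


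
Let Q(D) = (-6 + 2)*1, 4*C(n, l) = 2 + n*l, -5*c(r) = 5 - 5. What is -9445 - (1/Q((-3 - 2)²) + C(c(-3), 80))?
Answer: -37781/4 ≈ -9445.3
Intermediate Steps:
c(r) = 0 (c(r) = -(5 - 5)/5 = -⅕*0 = 0)
C(n, l) = ½ + l*n/4 (C(n, l) = (2 + n*l)/4 = (2 + l*n)/4 = ½ + l*n/4)
Q(D) = -4 (Q(D) = -4*1 = -4)
-9445 - (1/Q((-3 - 2)²) + C(c(-3), 80)) = -9445 - (1/(-4) + (½ + (¼)*80*0)) = -9445 - (-¼ + (½ + 0)) = -9445 - (-¼ + ½) = -9445 - 1*¼ = -9445 - ¼ = -37781/4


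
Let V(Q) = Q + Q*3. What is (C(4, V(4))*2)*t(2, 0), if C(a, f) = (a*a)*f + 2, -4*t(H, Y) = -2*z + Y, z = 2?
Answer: 516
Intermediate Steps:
t(H, Y) = 1 - Y/4 (t(H, Y) = -(-2*2 + Y)/4 = -(-4 + Y)/4 = 1 - Y/4)
V(Q) = 4*Q (V(Q) = Q + 3*Q = 4*Q)
C(a, f) = 2 + f*a² (C(a, f) = a²*f + 2 = f*a² + 2 = 2 + f*a²)
(C(4, V(4))*2)*t(2, 0) = ((2 + (4*4)*4²)*2)*(1 - ¼*0) = ((2 + 16*16)*2)*(1 + 0) = ((2 + 256)*2)*1 = (258*2)*1 = 516*1 = 516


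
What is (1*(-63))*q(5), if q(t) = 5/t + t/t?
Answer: -126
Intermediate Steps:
q(t) = 1 + 5/t (q(t) = 5/t + 1 = 1 + 5/t)
(1*(-63))*q(5) = (1*(-63))*((5 + 5)/5) = -63*10/5 = -63*2 = -126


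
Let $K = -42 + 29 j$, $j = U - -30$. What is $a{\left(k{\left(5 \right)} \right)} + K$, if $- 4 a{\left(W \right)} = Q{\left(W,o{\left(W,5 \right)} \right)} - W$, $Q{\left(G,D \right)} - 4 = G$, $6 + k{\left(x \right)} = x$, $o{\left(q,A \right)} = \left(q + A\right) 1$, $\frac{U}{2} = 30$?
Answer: $2567$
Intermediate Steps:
$U = 60$ ($U = 2 \cdot 30 = 60$)
$o{\left(q,A \right)} = A + q$ ($o{\left(q,A \right)} = \left(A + q\right) 1 = A + q$)
$j = 90$ ($j = 60 - -30 = 60 + 30 = 90$)
$k{\left(x \right)} = -6 + x$
$Q{\left(G,D \right)} = 4 + G$
$K = 2568$ ($K = -42 + 29 \cdot 90 = -42 + 2610 = 2568$)
$a{\left(W \right)} = -1$ ($a{\left(W \right)} = - \frac{\left(4 + W\right) - W}{4} = \left(- \frac{1}{4}\right) 4 = -1$)
$a{\left(k{\left(5 \right)} \right)} + K = -1 + 2568 = 2567$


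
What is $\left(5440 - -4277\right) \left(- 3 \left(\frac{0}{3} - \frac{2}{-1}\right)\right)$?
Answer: $-58302$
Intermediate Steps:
$\left(5440 - -4277\right) \left(- 3 \left(\frac{0}{3} - \frac{2}{-1}\right)\right) = \left(5440 + 4277\right) \left(- 3 \left(0 \cdot \frac{1}{3} - -2\right)\right) = 9717 \left(- 3 \left(0 + 2\right)\right) = 9717 \left(\left(-3\right) 2\right) = 9717 \left(-6\right) = -58302$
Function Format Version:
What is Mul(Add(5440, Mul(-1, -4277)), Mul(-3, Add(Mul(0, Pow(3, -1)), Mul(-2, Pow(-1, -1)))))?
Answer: -58302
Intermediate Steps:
Mul(Add(5440, Mul(-1, -4277)), Mul(-3, Add(Mul(0, Pow(3, -1)), Mul(-2, Pow(-1, -1))))) = Mul(Add(5440, 4277), Mul(-3, Add(Mul(0, Rational(1, 3)), Mul(-2, -1)))) = Mul(9717, Mul(-3, Add(0, 2))) = Mul(9717, Mul(-3, 2)) = Mul(9717, -6) = -58302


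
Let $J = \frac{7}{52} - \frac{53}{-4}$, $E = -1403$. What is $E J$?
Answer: $- \frac{244122}{13} \approx -18779.0$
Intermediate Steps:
$J = \frac{174}{13}$ ($J = 7 \cdot \frac{1}{52} - - \frac{53}{4} = \frac{7}{52} + \frac{53}{4} = \frac{174}{13} \approx 13.385$)
$E J = \left(-1403\right) \frac{174}{13} = - \frac{244122}{13}$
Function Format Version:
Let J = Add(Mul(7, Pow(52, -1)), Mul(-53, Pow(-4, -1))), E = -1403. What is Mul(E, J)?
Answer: Rational(-244122, 13) ≈ -18779.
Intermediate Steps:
J = Rational(174, 13) (J = Add(Mul(7, Rational(1, 52)), Mul(-53, Rational(-1, 4))) = Add(Rational(7, 52), Rational(53, 4)) = Rational(174, 13) ≈ 13.385)
Mul(E, J) = Mul(-1403, Rational(174, 13)) = Rational(-244122, 13)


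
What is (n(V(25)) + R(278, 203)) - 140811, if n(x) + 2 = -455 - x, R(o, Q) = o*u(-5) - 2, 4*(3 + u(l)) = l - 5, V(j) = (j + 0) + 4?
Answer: -142828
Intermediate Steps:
V(j) = 4 + j (V(j) = j + 4 = 4 + j)
u(l) = -17/4 + l/4 (u(l) = -3 + (l - 5)/4 = -3 + (-5 + l)/4 = -3 + (-5/4 + l/4) = -17/4 + l/4)
R(o, Q) = -2 - 11*o/2 (R(o, Q) = o*(-17/4 + (1/4)*(-5)) - 2 = o*(-17/4 - 5/4) - 2 = o*(-11/2) - 2 = -11*o/2 - 2 = -2 - 11*o/2)
n(x) = -457 - x (n(x) = -2 + (-455 - x) = -457 - x)
(n(V(25)) + R(278, 203)) - 140811 = ((-457 - (4 + 25)) + (-2 - 11/2*278)) - 140811 = ((-457 - 1*29) + (-2 - 1529)) - 140811 = ((-457 - 29) - 1531) - 140811 = (-486 - 1531) - 140811 = -2017 - 140811 = -142828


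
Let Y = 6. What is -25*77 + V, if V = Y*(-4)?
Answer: -1949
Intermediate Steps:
V = -24 (V = 6*(-4) = -24)
-25*77 + V = -25*77 - 24 = -1925 - 24 = -1949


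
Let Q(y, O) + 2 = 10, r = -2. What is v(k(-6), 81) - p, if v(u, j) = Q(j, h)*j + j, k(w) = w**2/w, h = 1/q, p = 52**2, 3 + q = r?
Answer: -1975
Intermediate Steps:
q = -5 (q = -3 - 2 = -5)
p = 2704
h = -1/5 (h = 1/(-5) = -1/5 ≈ -0.20000)
Q(y, O) = 8 (Q(y, O) = -2 + 10 = 8)
k(w) = w
v(u, j) = 9*j (v(u, j) = 8*j + j = 9*j)
v(k(-6), 81) - p = 9*81 - 1*2704 = 729 - 2704 = -1975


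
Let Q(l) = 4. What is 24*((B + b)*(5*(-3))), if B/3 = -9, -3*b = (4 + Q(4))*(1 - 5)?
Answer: 5880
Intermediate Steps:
b = 32/3 (b = -(4 + 4)*(1 - 5)/3 = -8*(-4)/3 = -⅓*(-32) = 32/3 ≈ 10.667)
B = -27 (B = 3*(-9) = -27)
24*((B + b)*(5*(-3))) = 24*((-27 + 32/3)*(5*(-3))) = 24*(-49/3*(-15)) = 24*245 = 5880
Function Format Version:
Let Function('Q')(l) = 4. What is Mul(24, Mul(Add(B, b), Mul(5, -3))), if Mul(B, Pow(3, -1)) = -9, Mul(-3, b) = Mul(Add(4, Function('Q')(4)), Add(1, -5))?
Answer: 5880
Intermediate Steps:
b = Rational(32, 3) (b = Mul(Rational(-1, 3), Mul(Add(4, 4), Add(1, -5))) = Mul(Rational(-1, 3), Mul(8, -4)) = Mul(Rational(-1, 3), -32) = Rational(32, 3) ≈ 10.667)
B = -27 (B = Mul(3, -9) = -27)
Mul(24, Mul(Add(B, b), Mul(5, -3))) = Mul(24, Mul(Add(-27, Rational(32, 3)), Mul(5, -3))) = Mul(24, Mul(Rational(-49, 3), -15)) = Mul(24, 245) = 5880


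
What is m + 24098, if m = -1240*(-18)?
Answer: 46418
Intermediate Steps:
m = 22320
m + 24098 = 22320 + 24098 = 46418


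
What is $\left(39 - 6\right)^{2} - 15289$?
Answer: $-14200$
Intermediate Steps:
$\left(39 - 6\right)^{2} - 15289 = 33^{2} - 15289 = 1089 - 15289 = -14200$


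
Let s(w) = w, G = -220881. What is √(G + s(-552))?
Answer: I*√221433 ≈ 470.57*I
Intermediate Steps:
√(G + s(-552)) = √(-220881 - 552) = √(-221433) = I*√221433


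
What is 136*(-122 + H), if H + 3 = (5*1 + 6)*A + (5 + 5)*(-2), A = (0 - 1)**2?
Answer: -18224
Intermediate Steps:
A = 1 (A = (-1)**2 = 1)
H = -12 (H = -3 + ((5*1 + 6)*1 + (5 + 5)*(-2)) = -3 + ((5 + 6)*1 + 10*(-2)) = -3 + (11*1 - 20) = -3 + (11 - 20) = -3 - 9 = -12)
136*(-122 + H) = 136*(-122 - 12) = 136*(-134) = -18224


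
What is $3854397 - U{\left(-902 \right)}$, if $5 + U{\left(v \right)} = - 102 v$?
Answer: $3762398$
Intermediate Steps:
$U{\left(v \right)} = -5 - 102 v$
$3854397 - U{\left(-902 \right)} = 3854397 - \left(-5 - -92004\right) = 3854397 - \left(-5 + 92004\right) = 3854397 - 91999 = 3762398$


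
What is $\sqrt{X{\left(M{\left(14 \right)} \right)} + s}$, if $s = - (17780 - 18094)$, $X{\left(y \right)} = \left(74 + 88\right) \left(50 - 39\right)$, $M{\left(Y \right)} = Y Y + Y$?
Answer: $4 \sqrt{131} \approx 45.782$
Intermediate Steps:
$M{\left(Y \right)} = Y + Y^{2}$ ($M{\left(Y \right)} = Y^{2} + Y = Y + Y^{2}$)
$X{\left(y \right)} = 1782$ ($X{\left(y \right)} = 162 \cdot 11 = 1782$)
$s = 314$ ($s = - (17780 - 18094) = \left(-1\right) \left(-314\right) = 314$)
$\sqrt{X{\left(M{\left(14 \right)} \right)} + s} = \sqrt{1782 + 314} = \sqrt{2096} = 4 \sqrt{131}$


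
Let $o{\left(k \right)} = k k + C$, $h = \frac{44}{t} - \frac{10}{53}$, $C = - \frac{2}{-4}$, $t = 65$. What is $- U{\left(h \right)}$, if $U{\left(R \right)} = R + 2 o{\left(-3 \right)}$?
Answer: $- \frac{67137}{3445} \approx -19.488$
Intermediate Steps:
$C = \frac{1}{2}$ ($C = \left(-2\right) \left(- \frac{1}{4}\right) = \frac{1}{2} \approx 0.5$)
$h = \frac{1682}{3445}$ ($h = \frac{44}{65} - \frac{10}{53} = \frac{1682}{3445} \approx 0.48824$)
$o{\left(k \right)} = \frac{1}{2} + k^{2}$ ($o{\left(k \right)} = k k + \frac{1}{2} = k^{2} + \frac{1}{2} = \frac{1}{2} + k^{2}$)
$U{\left(R \right)} = 19 + R$ ($U{\left(R \right)} = R + 2 \left(\frac{1}{2} + \left(-3\right)^{2}\right) = R + 2 \left(\frac{1}{2} + 9\right) = R + 2 \cdot \frac{19}{2} = R + 19 = 19 + R$)
$- U{\left(h \right)} = - (19 + \frac{1682}{3445}) = \left(-1\right) \frac{67137}{3445} = - \frac{67137}{3445}$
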